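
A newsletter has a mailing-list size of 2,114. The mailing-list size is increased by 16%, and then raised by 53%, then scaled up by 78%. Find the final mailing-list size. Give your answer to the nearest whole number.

Each change multiplies by a factor: 1.16 × 1.53 × 1.78 = 3.159144.
2,114 × 3.159144 = 6678.430416 ≈ 6,678.

6,678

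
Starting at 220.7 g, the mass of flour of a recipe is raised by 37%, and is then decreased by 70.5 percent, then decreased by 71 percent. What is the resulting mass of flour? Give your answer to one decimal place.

Each change multiplies by a factor: 1.37 × 0.295 × 0.29 = 0.1172035.
220.7 × 0.1172035 = 25.86681245 ≈ 25.9.

25.9 g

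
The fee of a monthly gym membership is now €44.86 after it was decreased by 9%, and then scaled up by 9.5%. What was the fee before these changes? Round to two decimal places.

€45.02

Undoing the 9.5% increase: €44.86 ÷ 1.095 ≈ €40.968037.
Undoing the 9% decrease: €40.968037 ÷ 0.91 ≈ €45.02.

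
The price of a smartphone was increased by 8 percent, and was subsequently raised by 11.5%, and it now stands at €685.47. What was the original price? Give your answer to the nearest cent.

€569.23

The overall multiplier applied was 1.08 × 1.115 = 1.2042.
So the original price was €685.47 ÷ 1.2042 ≈ €569.23.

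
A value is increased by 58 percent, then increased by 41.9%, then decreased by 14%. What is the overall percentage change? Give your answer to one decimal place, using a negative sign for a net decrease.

A 58% increase multiplies by 1.58.
Then a 41.9% increase: 1.58 × 1.419 = 2.24202.
Then a 14% decrease: 2.24202 × 0.86 = 1.9281372.
Overall factor 1.9281372, i.e. 92.8%.

92.8%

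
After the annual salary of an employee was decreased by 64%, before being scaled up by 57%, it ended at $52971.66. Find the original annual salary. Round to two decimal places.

The overall multiplier applied was 0.36 × 1.57 = 0.5652.
So the original annual salary was $52971.66 ÷ 0.5652 ≈ $93721.97.

$93721.97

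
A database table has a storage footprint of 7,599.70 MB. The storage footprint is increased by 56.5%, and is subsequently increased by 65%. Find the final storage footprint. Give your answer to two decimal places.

19,624.33 MB

56.5% increase: 7,599.70 × 1.565 = 11893.5305.
Apply the 65% increase: 11893.5305 × 1.65 = 19624.325325 ≈ 19,624.33.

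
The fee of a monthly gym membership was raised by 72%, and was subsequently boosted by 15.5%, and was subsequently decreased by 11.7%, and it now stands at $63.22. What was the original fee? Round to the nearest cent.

$36.04

Undoing the 11.7% decrease: $63.22 ÷ 0.883 ≈ $71.596829.
Undoing the 15.5% increase: $71.596829 ÷ 1.155 ≈ $61.988597.
Undoing the 72% increase: $61.988597 ÷ 1.72 ≈ $36.04.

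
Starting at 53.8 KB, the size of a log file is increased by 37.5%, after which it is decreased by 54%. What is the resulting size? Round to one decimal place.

34.0 KB

Each change multiplies by a factor: 1.375 × 0.46 = 0.6325.
53.8 × 0.6325 = 34.0285 ≈ 34.0.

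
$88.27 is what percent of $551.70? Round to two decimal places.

16.00%

$88.27 ÷ $551.70 ≈ 16.00%.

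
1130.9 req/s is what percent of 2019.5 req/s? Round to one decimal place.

1130.9 req/s ÷ 2019.5 req/s ≈ 56.0%.

56.0%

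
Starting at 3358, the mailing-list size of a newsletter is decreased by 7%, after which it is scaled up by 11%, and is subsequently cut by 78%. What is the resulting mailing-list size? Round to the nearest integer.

Apply the 7% decrease: 3358 × 0.93 = 3122.94.
After the 11% increase: 3122.94 × 1.11 = 3466.4634.
After the 78% decrease: 3466.4634 × 0.22 = 762.621948 ≈ 763.

763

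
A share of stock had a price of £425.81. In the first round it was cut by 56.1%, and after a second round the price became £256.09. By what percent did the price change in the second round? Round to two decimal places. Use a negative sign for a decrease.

37.00%

After the first round: £425.81 × 0.439 = £186.93059.
Second-round multiplier: £256.09 ÷ £186.93059 ≈ 1.369974.
That is a change of 37.00%.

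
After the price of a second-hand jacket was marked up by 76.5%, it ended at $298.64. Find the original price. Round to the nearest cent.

The overall multiplier applied was 1.765.
So the original price was $298.64 ÷ 1.765 ≈ $169.20.

$169.20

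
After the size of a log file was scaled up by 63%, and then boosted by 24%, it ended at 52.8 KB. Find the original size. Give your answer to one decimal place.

The overall multiplier applied was 1.63 × 1.24 = 2.0212.
So the original size was 52.8 ÷ 2.0212 ≈ 26.1 KB.

26.1 KB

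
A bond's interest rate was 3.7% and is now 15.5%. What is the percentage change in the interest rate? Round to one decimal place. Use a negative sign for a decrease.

318.9%

The change is 15.5 − 3.7 = 11.8 percentage points.
Relative to the original 3.7%, that is 11.8 ÷ 3.7 ≈ 318.9%.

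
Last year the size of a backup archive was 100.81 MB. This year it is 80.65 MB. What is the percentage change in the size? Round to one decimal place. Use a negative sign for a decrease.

-20.0%

Change: 80.65 − 100.81 = -20.16.
Relative to the original: -20.16 ÷ 100.81 ≈ -20.0%.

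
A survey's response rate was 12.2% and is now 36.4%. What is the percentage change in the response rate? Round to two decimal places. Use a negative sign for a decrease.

The change is 36.4 − 12.2 = 24.2 percentage points.
Relative to the original 12.2%, that is 24.2 ÷ 12.2 ≈ 198.36%.

198.36%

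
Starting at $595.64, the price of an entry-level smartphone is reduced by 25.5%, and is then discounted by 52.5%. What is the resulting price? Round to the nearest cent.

$210.78

Each change multiplies by a factor: 0.745 × 0.475 = 0.353875.
$595.64 × 0.353875 = $210.782105 ≈ $210.78.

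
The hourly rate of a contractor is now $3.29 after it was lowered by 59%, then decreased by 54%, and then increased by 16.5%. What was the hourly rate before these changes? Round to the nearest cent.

Undoing the 16.5% increase: $3.29 ÷ 1.165 ≈ $2.824034.
Undoing the 54% decrease: $2.824034 ÷ 0.46 ≈ $6.139204.
Undoing the 59% decrease: $6.139204 ÷ 0.41 ≈ $14.97.

$14.97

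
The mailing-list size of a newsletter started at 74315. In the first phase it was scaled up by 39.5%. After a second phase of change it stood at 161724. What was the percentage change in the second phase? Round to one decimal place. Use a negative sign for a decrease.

56.0%

After the first phase: 74315 × 1.395 = 103669.425.
Second-phase multiplier: 161724 ÷ 103669.425 ≈ 1.56.
That is a change of 56.0%.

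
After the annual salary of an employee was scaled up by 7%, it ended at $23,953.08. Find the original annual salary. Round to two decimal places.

The overall multiplier applied was 1.07.
So the original annual salary was $23,953.08 ÷ 1.07 ≈ $22,386.06.

$22,386.06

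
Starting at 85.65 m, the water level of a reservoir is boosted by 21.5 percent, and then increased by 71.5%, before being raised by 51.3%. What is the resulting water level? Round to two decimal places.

Each change multiplies by a factor: 1.215 × 1.715 × 1.513 = 3.152675925.
85.65 × 3.152675925 = 270.02669297625 ≈ 270.03.

270.03 m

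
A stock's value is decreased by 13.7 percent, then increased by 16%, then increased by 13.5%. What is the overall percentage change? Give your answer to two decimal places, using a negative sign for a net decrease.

13.62%

The combined multiplier is 0.863 × 1.16 × 1.135 = 1.1362258.
That corresponds to an increase of 13.62%.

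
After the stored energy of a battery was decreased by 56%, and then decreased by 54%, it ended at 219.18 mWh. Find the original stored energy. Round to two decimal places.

Undoing the 54% decrease: 219.18 ÷ 0.46 ≈ 476.478261.
Undoing the 56% decrease: 476.478261 ÷ 0.44 ≈ 1082.91 mWh.

1082.91 mWh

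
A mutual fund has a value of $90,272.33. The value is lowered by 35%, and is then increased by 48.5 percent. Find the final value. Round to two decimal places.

$87,135.37

Each change multiplies by a factor: 0.65 × 1.485 = 0.96525.
$90,272.33 × 0.96525 = $87135.3665325 ≈ $87,135.37.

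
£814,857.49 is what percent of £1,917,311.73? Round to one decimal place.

£814,857.49 ÷ £1,917,311.73 ≈ 42.5%.

42.5%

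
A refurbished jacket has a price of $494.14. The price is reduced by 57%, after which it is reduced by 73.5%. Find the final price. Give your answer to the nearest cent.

$56.31

After the 57% decrease: $494.14 × 0.43 = $212.4802.
73.5% decrease: $212.4802 × 0.265 = $56.307253 ≈ $56.31.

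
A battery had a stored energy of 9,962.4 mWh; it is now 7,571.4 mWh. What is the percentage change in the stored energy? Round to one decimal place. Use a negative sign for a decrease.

-24.0%

Change: 7,571.4 − 9,962.4 = -2,391.0.
Relative to the original: -2,391.0 ÷ 9,962.4 ≈ -24.0%.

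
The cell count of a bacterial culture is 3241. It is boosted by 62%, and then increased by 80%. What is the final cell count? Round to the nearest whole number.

9451

62% increase: 3241 × 1.62 = 5250.42.
Apply the 80% increase: 5250.42 × 1.8 = 9450.756 ≈ 9451.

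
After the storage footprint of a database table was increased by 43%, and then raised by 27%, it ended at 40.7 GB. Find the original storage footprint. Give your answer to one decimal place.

22.4 GB

Undoing the 27% increase: 40.7 ÷ 1.27 ≈ 32.047244.
Undoing the 43% increase: 32.047244 ÷ 1.43 ≈ 22.4 GB.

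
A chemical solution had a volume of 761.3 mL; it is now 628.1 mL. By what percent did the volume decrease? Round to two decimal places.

17.50%

Change: 628.1 − 761.3 = -133.2.
Relative to the original: -133.2 ÷ 761.3 ≈ -17.50%.
So the volume decreased by 17.50%.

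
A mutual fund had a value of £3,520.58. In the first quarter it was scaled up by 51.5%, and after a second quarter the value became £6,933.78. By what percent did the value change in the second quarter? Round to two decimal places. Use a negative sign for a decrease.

30.00%

After the first quarter: £3,520.58 × 1.515 = £5333.6787.
Second-quarter multiplier: £6,933.78 ÷ £5333.6787 ≈ 1.3.
That is a change of 30.00%.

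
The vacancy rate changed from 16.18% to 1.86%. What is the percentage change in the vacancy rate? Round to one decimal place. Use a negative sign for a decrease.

The change is 1.86 − 16.18 = -14.32 percentage points.
Relative to the original 16.18%, that is -14.32 ÷ 16.18 ≈ -88.5%.

-88.5%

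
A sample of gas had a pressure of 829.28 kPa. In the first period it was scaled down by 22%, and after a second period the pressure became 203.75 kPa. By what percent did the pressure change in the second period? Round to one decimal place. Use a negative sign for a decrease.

After the first period: 829.28 × 0.78 = 646.8384.
Second-period multiplier: 203.75 ÷ 646.8384 ≈ 0.31499.
That is a change of -68.5%.

-68.5%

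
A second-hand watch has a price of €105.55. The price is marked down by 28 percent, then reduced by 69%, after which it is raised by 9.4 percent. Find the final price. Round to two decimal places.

€25.77

28% decrease: €105.55 × 0.72 = €75.996.
After the 69% decrease: €75.996 × 0.31 = €23.55876.
After the 9.4% increase: €23.55876 × 1.094 = €25.77328344 ≈ €25.77.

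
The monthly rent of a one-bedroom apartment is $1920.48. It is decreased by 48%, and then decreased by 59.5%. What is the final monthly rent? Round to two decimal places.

$404.45

Each change multiplies by a factor: 0.52 × 0.405 = 0.2106.
$1920.48 × 0.2106 = $404.453088 ≈ $404.45.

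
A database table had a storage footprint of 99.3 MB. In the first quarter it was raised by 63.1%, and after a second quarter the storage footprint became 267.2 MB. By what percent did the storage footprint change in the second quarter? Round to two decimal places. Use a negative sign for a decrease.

After the first quarter: 99.3 × 1.631 = 161.9583.
Second-quarter multiplier: 267.2 ÷ 161.9583 ≈ 1.649807.
That is a change of 64.98%.

64.98%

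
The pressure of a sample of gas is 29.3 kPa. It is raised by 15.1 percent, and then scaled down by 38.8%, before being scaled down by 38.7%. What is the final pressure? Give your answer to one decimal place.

12.7 kPa

Each change multiplies by a factor: 1.151 × 0.612 × 0.613 = 0.431804556.
29.3 × 0.431804556 = 12.6518734908 ≈ 12.7.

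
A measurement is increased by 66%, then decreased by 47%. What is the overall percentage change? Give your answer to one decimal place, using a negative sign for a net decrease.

The combined multiplier is 1.66 × 0.53 = 0.8798.
That corresponds to a decrease of 12.0%.

-12.0%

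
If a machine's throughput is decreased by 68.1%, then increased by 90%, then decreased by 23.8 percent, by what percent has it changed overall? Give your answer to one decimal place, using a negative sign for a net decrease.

-53.8%

A 68.1% decrease multiplies by 0.319.
Then a 90% increase: 0.319 × 1.9 = 0.6061.
Then a 23.8% decrease: 0.6061 × 0.762 = 0.4618482.
Overall factor 0.4618482, i.e. -53.8%.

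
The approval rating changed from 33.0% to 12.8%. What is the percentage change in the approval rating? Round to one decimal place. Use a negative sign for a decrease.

-61.2%

The change is 12.8 − 33.0 = -20.2 percentage points.
Relative to the original 33.0%, that is -20.2 ÷ 33.0 ≈ -61.2%.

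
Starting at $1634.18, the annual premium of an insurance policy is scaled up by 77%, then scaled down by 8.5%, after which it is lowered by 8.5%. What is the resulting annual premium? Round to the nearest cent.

After the 77% increase: $1634.18 × 1.77 = $2892.4986.
Apply the 8.5% decrease: $2892.4986 × 0.915 = $2646.636219.
Apply the 8.5% decrease: $2646.636219 × 0.915 = $2421.672140385 ≈ $2421.67.

$2421.67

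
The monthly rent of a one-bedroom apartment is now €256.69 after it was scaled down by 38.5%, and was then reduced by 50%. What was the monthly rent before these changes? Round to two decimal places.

€834.76

Undoing the 50% decrease: €256.69 ÷ 0.5 = €513.38.
Undoing the 38.5% decrease: €513.38 ÷ 0.615 ≈ €834.76.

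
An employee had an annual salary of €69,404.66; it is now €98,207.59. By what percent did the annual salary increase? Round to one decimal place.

Change: €98,207.59 − €69,404.66 = €28,802.93.
Relative to the original: €28,802.93 ÷ €69,404.66 ≈ 41.5%.
So the annual salary increased by 41.5%.

41.5%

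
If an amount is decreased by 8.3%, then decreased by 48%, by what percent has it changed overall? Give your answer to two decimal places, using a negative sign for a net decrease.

-52.32%

The combined multiplier is 0.917 × 0.52 = 0.47684.
That corresponds to a decrease of 52.32%.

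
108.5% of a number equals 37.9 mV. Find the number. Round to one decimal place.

34.9 mV

37.9 mV ÷ 1.085 ≈ 34.9 mV.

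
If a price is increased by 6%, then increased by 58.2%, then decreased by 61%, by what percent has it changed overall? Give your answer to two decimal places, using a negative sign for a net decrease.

The combined multiplier is 1.06 × 1.582 × 0.39 = 0.6539988.
That corresponds to a decrease of 34.60%.

-34.60%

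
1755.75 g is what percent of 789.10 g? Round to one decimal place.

1755.75 g ÷ 789.10 g ≈ 222.5%.

222.5%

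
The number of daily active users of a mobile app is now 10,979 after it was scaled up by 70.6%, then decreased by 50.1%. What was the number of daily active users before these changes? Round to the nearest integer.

The overall multiplier applied was 1.706 × 0.499 = 0.851294.
So the original number of daily active users was 10,979 ÷ 0.851294 ≈ 12,897.

12,897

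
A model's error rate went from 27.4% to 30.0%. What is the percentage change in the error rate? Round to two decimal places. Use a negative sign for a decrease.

The change is 30.0 − 27.4 = 2.6 percentage points.
Relative to the original 27.4%, that is 2.6 ÷ 27.4 ≈ 9.49%.

9.49%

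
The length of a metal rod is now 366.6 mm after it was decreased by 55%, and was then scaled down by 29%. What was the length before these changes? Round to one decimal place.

Undoing the 29% decrease: 366.6 ÷ 0.71 ≈ 516.338028.
Undoing the 55% decrease: 516.338028 ÷ 0.45 ≈ 1147.4 mm.

1147.4 mm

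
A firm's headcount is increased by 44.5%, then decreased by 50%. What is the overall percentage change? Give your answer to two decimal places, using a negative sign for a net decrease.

-27.75%

The combined multiplier is 1.445 × 0.5 = 0.7225.
That corresponds to a decrease of 27.75%.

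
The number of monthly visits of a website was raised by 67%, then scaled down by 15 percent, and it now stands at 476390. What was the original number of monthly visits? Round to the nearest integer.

335604

The overall multiplier applied was 1.67 × 0.85 = 1.4195.
So the original number of monthly visits was 476390 ÷ 1.4195 ≈ 335604.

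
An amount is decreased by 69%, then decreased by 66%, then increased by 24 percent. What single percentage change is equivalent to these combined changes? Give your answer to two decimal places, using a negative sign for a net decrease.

The combined multiplier is 0.31 × 0.34 × 1.24 = 0.130696.
That corresponds to a decrease of 86.93%.

-86.93%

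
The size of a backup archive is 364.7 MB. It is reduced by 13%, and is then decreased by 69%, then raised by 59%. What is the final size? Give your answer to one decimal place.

Each change multiplies by a factor: 0.87 × 0.31 × 1.59 = 0.428823.
364.7 × 0.428823 = 156.3917481 ≈ 156.4.

156.4 MB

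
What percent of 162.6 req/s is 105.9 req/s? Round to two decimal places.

65.13%

105.9 req/s ÷ 162.6 req/s ≈ 65.13%.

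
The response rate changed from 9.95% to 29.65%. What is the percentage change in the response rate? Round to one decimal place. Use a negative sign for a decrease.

The change is 29.65 − 9.95 = 19.70 percentage points.
Relative to the original 9.95%, that is 19.70 ÷ 9.95 ≈ 198.0%.

198.0%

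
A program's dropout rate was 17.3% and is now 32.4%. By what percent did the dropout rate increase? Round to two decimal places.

The change is 32.4 − 17.3 = 15.1 percentage points.
Relative to the original 17.3%, that is 15.1 ÷ 17.3 ≈ 87.28%.
So the dropout rate rose by 87.28%.

87.28%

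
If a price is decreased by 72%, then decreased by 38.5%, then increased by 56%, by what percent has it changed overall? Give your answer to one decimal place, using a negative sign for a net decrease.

The combined multiplier is 0.28 × 0.615 × 1.56 = 0.268632.
That corresponds to a decrease of 73.1%.

-73.1%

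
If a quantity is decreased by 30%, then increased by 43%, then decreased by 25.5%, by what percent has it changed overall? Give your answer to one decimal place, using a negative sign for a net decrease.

The combined multiplier is 0.7 × 1.43 × 0.745 = 0.745745.
That corresponds to a decrease of 25.4%.

-25.4%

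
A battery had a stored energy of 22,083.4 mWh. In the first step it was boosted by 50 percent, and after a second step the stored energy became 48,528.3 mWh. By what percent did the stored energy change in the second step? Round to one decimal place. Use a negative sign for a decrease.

46.5%

After the first step: 22,083.4 × 1.5 = 33125.1.
Second-step multiplier: 48,528.3 ÷ 33125.1 ≈ 1.465.
That is a change of 46.5%.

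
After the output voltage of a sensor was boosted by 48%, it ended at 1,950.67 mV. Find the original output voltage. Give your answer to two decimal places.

1,318.02 mV

The overall multiplier applied was 1.48.
So the original output voltage was 1,950.67 ÷ 1.48 ≈ 1,318.02 mV.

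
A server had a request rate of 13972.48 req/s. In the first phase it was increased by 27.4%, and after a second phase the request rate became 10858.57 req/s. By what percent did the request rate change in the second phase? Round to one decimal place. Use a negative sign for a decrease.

-39.0%

After the first phase: 13972.48 × 1.274 = 17800.93952.
Second-phase multiplier: 10858.57 ÷ 17800.93952 ≈ 0.61.
That is a change of -39.0%.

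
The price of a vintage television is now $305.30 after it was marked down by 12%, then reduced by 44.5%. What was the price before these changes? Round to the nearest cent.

$625.10

Undoing the 44.5% decrease: $305.30 ÷ 0.555 ≈ $550.09009.
Undoing the 12% decrease: $550.09009 ÷ 0.88 ≈ $625.10.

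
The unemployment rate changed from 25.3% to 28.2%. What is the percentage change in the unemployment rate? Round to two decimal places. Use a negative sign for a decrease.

11.46%

The change is 28.2 − 25.3 = 2.9 percentage points.
Relative to the original 25.3%, that is 2.9 ÷ 25.3 ≈ 11.46%.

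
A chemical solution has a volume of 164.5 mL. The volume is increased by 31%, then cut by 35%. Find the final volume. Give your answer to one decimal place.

Apply the 31% increase: 164.5 × 1.31 = 215.495.
35% decrease: 215.495 × 0.65 = 140.07175 ≈ 140.1.

140.1 mL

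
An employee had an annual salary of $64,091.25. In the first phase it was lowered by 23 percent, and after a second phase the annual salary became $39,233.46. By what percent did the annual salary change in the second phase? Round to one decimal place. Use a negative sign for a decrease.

-20.5%

After the first phase: $64,091.25 × 0.77 = $49350.2625.
Second-phase multiplier: $39,233.46 ÷ $49350.2625 ≈ 0.795.
That is a change of -20.5%.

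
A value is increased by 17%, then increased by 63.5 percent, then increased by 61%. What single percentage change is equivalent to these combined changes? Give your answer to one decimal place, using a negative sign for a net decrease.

The combined multiplier is 1.17 × 1.635 × 1.61 = 3.0798495.
That corresponds to an increase of 208.0%.

208.0%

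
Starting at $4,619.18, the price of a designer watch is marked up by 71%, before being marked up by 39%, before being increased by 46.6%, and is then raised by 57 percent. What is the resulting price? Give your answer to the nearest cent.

$25,270.24

Each change multiplies by a factor: 1.71 × 1.39 × 1.466 × 1.57 = 5.470720578.
$4,619.18 × 5.470720578 = $25270.24307948604 ≈ $25,270.24.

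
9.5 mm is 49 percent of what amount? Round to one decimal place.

19.4 mm

9.5 mm ÷ 0.49 ≈ 19.4 mm.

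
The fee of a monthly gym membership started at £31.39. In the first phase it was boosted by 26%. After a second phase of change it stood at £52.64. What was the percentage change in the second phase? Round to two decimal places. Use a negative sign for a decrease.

After the first phase: £31.39 × 1.26 = £39.5514.
Second-phase multiplier: £52.64 ÷ £39.5514 ≈ 1.330926.
That is a change of 33.09%.

33.09%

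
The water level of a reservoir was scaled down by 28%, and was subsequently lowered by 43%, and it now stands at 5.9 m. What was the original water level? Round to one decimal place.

Undoing the 43% decrease: 5.9 ÷ 0.57 ≈ 10.350877.
Undoing the 28% decrease: 10.350877 ÷ 0.72 ≈ 14.4 m.

14.4 m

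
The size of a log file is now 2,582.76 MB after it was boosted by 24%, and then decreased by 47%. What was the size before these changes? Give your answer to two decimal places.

Undoing the 47% decrease: 2,582.76 ÷ 0.53 ≈ 4873.132075.
Undoing the 24% increase: 4873.132075 ÷ 1.24 ≈ 3,929.95 MB.

3,929.95 MB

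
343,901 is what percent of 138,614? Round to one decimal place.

343,901 ÷ 138,614 ≈ 248.1%.

248.1%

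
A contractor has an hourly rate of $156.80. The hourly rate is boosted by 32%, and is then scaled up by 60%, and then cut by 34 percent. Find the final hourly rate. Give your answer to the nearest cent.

Apply the 32% increase: $156.80 × 1.32 = $206.976.
Apply the 60% increase: $206.976 × 1.6 = $331.1616.
34% decrease: $331.1616 × 0.66 = $218.566656 ≈ $218.57.

$218.57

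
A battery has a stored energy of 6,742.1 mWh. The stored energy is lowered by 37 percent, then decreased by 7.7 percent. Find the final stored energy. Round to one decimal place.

Each change multiplies by a factor: 0.63 × 0.923 = 0.58149.
6,742.1 × 0.58149 = 3920.463729 ≈ 3,920.5.

3,920.5 mWh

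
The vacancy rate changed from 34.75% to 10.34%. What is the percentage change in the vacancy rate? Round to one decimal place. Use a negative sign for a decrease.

The change is 10.34 − 34.75 = -24.41 percentage points.
Relative to the original 34.75%, that is -24.41 ÷ 34.75 ≈ -70.2%.

-70.2%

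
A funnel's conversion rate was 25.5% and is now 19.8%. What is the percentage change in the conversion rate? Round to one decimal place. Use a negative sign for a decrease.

-22.4%

The change is 19.8 − 25.5 = -5.7 percentage points.
Relative to the original 25.5%, that is -5.7 ÷ 25.5 ≈ -22.4%.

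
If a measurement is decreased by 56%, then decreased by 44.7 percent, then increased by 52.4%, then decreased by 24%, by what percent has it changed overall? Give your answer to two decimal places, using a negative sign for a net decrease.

A 56% decrease multiplies by 0.44.
Then a 44.7% decrease: 0.44 × 0.553 = 0.24332.
Then a 52.4% increase: 0.24332 × 1.524 = 0.37081968.
Then a 24% decrease: 0.37081968 × 0.76 = 0.2818229568.
Overall factor 0.2818229568, i.e. -71.82%.

-71.82%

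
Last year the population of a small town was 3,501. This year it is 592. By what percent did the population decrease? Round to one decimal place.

83.1%

Change: 592 − 3,501 = -2,909.
Relative to the original: -2,909 ÷ 3,501 ≈ -83.1%.
So the population decreased by 83.1%.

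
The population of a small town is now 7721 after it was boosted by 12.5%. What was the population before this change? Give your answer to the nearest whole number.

6863

The overall multiplier applied was 1.125.
So the original population was 7721 ÷ 1.125 ≈ 6863.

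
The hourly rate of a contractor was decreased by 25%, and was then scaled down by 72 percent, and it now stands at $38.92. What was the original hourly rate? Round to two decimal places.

The overall multiplier applied was 0.75 × 0.28 = 0.21.
So the original hourly rate was $38.92 ÷ 0.21 ≈ $185.33.

$185.33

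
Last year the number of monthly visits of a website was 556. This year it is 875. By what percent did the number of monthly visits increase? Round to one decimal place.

57.4%

Change: 875 − 556 = 319.
Relative to the original: 319 ÷ 556 ≈ 57.4%.
So the number of monthly visits increased by 57.4%.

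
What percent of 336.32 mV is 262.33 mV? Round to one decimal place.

262.33 mV ÷ 336.32 mV ≈ 78.0%.

78.0%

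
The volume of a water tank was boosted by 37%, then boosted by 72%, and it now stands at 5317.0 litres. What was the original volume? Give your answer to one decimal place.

2256.4 litres

The overall multiplier applied was 1.37 × 1.72 = 2.3564.
So the original volume was 5317.0 ÷ 2.3564 ≈ 2256.4 litres.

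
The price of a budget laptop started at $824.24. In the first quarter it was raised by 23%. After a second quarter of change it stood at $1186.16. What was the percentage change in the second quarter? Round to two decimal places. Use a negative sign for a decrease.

After the first quarter: $824.24 × 1.23 = $1013.8152.
Second-quarter multiplier: $1186.16 ÷ $1013.8152 ≈ 1.169996.
That is a change of 17.00%.

17.00%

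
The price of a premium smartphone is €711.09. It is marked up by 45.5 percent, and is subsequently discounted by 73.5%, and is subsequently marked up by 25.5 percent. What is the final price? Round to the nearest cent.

€344.09

Each change multiplies by a factor: 1.455 × 0.265 × 1.255 = 0.483896625.
€711.09 × 0.483896625 = €344.09405107125 ≈ €344.09.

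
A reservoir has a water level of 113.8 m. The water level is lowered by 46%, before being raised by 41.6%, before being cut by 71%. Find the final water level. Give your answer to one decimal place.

25.2 m

46% decrease: 113.8 × 0.54 = 61.452.
Apply the 41.6% increase: 61.452 × 1.416 = 87.016032.
71% decrease: 87.016032 × 0.29 = 25.23464928 ≈ 25.2.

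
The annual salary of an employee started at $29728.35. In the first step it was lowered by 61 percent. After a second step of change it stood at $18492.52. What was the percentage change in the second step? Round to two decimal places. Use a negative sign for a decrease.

After the first step: $29728.35 × 0.39 = $11594.0565.
Second-step multiplier: $18492.52 ÷ $11594.0565 ≈ 1.595.
That is a change of 59.50%.

59.50%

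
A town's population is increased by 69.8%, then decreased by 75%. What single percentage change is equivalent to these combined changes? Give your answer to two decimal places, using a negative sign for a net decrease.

-57.55%

The combined multiplier is 1.698 × 0.25 = 0.4245.
That corresponds to a decrease of 57.55%.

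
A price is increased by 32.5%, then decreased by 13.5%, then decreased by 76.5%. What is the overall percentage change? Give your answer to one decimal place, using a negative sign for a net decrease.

The combined multiplier is 1.325 × 0.865 × 0.235 = 0.269339375.
That corresponds to a decrease of 73.1%.

-73.1%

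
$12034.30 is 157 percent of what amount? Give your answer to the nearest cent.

$7665.16

$12034.30 ÷ 1.57 ≈ $7665.16.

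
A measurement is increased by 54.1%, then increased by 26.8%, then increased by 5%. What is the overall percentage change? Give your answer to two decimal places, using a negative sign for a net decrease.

A 54.1% increase multiplies by 1.541.
Then a 26.8% increase: 1.541 × 1.268 = 1.953988.
Then a 5% increase: 1.953988 × 1.05 = 2.0516874.
Overall factor 2.0516874, i.e. 105.17%.

105.17%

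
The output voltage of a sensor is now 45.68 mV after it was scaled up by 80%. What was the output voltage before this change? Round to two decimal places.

The overall multiplier applied was 1.8.
So the original output voltage was 45.68 ÷ 1.8 ≈ 25.38 mV.

25.38 mV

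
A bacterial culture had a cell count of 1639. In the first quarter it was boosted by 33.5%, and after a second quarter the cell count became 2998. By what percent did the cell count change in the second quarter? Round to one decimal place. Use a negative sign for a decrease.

After the first quarter: 1639 × 1.335 = 2188.065.
Second-quarter multiplier: 2998 ÷ 2188.065 ≈ 1.37016.
That is a change of 37.0%.

37.0%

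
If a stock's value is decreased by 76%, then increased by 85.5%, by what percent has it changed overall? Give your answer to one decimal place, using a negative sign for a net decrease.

-55.5%

The combined multiplier is 0.24 × 1.855 = 0.4452.
That corresponds to a decrease of 55.5%.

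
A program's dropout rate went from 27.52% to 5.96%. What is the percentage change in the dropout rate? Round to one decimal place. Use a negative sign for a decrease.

-78.3%

The change is 5.96 − 27.52 = -21.56 percentage points.
Relative to the original 27.52%, that is -21.56 ÷ 27.52 ≈ -78.3%.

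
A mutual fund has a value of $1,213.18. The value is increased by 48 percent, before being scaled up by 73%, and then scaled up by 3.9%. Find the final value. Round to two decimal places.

$3,227.37

48% increase: $1,213.18 × 1.48 = $1795.5064.
73% increase: $1795.5064 × 1.73 = $3106.226072.
After the 3.9% increase: $3106.226072 × 1.039 = $3227.368888808 ≈ $3,227.37.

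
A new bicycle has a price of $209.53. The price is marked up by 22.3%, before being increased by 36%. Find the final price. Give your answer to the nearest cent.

22.3% increase: $209.53 × 1.223 = $256.25519.
Apply the 36% increase: $256.25519 × 1.36 = $348.5070584 ≈ $348.51.

$348.51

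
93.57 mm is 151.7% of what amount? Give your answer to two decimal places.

93.57 mm ÷ 1.517 ≈ 61.68 mm.

61.68 mm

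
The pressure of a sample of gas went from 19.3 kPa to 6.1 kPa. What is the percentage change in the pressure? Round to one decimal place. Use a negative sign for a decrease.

Change: 6.1 − 19.3 = -13.2.
Relative to the original: -13.2 ÷ 19.3 ≈ -68.4%.

-68.4%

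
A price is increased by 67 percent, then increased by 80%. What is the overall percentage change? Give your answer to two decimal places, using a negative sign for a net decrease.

The combined multiplier is 1.67 × 1.8 = 3.006.
That corresponds to an increase of 200.60%.

200.60%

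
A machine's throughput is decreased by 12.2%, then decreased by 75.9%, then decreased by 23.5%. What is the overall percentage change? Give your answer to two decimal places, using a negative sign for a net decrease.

A 12.2% decrease multiplies by 0.878.
Then a 75.9% decrease: 0.878 × 0.241 = 0.211598.
Then a 23.5% decrease: 0.211598 × 0.765 = 0.16187247.
Overall factor 0.16187247, i.e. -83.81%.

-83.81%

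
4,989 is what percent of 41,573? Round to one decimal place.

4,989 ÷ 41,573 ≈ 12.0%.

12.0%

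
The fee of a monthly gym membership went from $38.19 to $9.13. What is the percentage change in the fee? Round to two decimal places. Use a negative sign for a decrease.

-76.09%

Change: $9.13 − $38.19 = -$29.06.
Relative to the original: -$29.06 ÷ $38.19 ≈ -76.09%.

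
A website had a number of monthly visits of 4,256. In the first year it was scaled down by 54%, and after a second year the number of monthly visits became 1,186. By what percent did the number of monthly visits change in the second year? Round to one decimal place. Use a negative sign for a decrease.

After the first year: 4,256 × 0.46 = 1957.76.
Second-year multiplier: 1,186 ÷ 1957.76 ≈ 0.60579.
That is a change of -39.4%.

-39.4%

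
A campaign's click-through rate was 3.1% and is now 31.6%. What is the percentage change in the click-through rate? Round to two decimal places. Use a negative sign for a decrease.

919.35%

The change is 31.6 − 3.1 = 28.5 percentage points.
Relative to the original 3.1%, that is 28.5 ÷ 3.1 ≈ 919.35%.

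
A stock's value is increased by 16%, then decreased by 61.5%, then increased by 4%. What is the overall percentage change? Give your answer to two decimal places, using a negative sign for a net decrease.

The combined multiplier is 1.16 × 0.385 × 1.04 = 0.464464.
That corresponds to a decrease of 53.55%.

-53.55%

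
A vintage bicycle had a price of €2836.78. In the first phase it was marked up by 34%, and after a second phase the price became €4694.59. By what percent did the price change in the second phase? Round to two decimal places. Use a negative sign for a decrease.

23.50%

After the first phase: €2836.78 × 1.34 = €3801.2852.
Second-phase multiplier: €4694.59 ÷ €3801.2852 ≈ 1.235001.
That is a change of 23.50%.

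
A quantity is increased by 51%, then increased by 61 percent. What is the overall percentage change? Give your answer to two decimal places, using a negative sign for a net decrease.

143.11%

A 51% increase multiplies by 1.51.
Then a 61% increase: 1.51 × 1.61 = 2.4311.
Overall factor 2.4311, i.e. 143.11%.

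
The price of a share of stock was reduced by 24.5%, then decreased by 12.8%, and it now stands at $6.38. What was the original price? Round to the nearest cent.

Undoing the 12.8% decrease: $6.38 ÷ 0.872 ≈ $7.316514.
Undoing the 24.5% decrease: $7.316514 ÷ 0.755 ≈ $9.69.

$9.69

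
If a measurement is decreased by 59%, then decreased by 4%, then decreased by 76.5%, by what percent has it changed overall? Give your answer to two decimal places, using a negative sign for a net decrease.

-90.75%

A 59% decrease multiplies by 0.41.
Then a 4% decrease: 0.41 × 0.96 = 0.3936.
Then a 76.5% decrease: 0.3936 × 0.235 = 0.092496.
Overall factor 0.092496, i.e. -90.75%.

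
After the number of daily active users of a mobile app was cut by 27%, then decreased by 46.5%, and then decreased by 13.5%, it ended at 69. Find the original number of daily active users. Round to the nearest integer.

Undoing the 13.5% decrease: 69 ÷ 0.865 ≈ 79.768786.
Undoing the 46.5% decrease: 79.768786 ÷ 0.535 ≈ 149.100535.
Undoing the 27% decrease: 149.100535 ÷ 0.73 ≈ 204.

204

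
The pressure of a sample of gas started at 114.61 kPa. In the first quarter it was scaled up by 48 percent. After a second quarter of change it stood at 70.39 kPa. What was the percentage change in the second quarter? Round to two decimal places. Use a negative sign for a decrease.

-58.50%

After the first quarter: 114.61 × 1.48 = 169.6228.
Second-quarter multiplier: 70.39 ÷ 169.6228 ≈ 0.41498.
That is a change of -58.50%.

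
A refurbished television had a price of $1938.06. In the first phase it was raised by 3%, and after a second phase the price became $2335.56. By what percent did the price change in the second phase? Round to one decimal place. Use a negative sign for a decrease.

After the first phase: $1938.06 × 1.03 = $1996.2018.
Second-phase multiplier: $2335.56 ÷ $1996.2018 ≈ 1.17.
That is a change of 17.0%.

17.0%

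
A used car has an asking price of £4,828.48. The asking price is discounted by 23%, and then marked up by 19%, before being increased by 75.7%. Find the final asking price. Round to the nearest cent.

£7,773.56

Each change multiplies by a factor: 0.77 × 1.19 × 1.757 = 1.6099391.
£4,828.48 × 1.6099391 = £7773.558745568 ≈ £7,773.56.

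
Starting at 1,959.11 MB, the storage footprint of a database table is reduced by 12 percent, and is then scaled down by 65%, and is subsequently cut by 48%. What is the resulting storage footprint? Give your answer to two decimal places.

Each change multiplies by a factor: 0.88 × 0.35 × 0.52 = 0.16016.
1,959.11 × 0.16016 = 313.7710576 ≈ 313.77.

313.77 MB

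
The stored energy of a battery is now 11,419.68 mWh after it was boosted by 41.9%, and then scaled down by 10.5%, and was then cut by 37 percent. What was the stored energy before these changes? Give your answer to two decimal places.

14,272.76 mWh

The overall multiplier applied was 1.419 × 0.895 × 0.63 = 0.80010315.
So the original stored energy was 11,419.68 ÷ 0.80010315 ≈ 14,272.76 mWh.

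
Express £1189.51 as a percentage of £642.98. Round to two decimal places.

£1189.51 ÷ £642.98 ≈ 185.00%.

185.00%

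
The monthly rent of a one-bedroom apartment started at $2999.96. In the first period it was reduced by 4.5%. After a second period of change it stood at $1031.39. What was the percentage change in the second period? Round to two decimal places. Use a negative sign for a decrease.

-64.00%

After the first period: $2999.96 × 0.955 = $2864.9618.
Second-period multiplier: $1031.39 ÷ $2864.9618 ≈ 0.360001.
That is a change of -64.00%.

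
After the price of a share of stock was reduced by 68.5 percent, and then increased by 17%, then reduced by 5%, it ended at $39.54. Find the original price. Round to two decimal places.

Undoing the 5% decrease: $39.54 ÷ 0.95 ≈ $41.621053.
Undoing the 17% increase: $41.621053 ÷ 1.17 ≈ $35.57355.
Undoing the 68.5% decrease: $35.57355 ÷ 0.315 ≈ $112.93.

$112.93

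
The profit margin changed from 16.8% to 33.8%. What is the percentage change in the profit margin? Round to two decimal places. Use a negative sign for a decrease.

101.19%

The change is 33.8 − 16.8 = 17.0 percentage points.
Relative to the original 16.8%, that is 17.0 ÷ 16.8 ≈ 101.19%.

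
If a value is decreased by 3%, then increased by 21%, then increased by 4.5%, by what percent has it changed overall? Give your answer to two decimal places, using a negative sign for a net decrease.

22.65%

A 3% decrease multiplies by 0.97.
Then a 21% increase: 0.97 × 1.21 = 1.1737.
Then a 4.5% increase: 1.1737 × 1.045 = 1.2265165.
Overall factor 1.2265165, i.e. 22.65%.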